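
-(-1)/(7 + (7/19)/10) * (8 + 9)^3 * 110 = 102681700/1337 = 76800.07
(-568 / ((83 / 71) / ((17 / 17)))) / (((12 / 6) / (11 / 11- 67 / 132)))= -327665 / 2739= -119.63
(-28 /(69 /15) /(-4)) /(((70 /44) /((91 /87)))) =2002 /2001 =1.00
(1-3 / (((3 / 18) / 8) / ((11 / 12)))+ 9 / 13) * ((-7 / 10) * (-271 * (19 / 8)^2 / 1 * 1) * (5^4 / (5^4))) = -139432.69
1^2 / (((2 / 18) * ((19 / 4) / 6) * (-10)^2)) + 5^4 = 296929 / 475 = 625.11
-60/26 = -30/13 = -2.31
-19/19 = -1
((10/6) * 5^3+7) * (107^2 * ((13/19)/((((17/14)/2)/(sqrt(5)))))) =8334872 * sqrt(5)/3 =6212446.79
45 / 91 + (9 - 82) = -6598 / 91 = -72.51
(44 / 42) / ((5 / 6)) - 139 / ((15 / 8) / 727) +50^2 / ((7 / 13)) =-5171336 / 105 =-49250.82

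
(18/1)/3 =6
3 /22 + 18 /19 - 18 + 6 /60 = -17573 /1045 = -16.82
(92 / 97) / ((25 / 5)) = 0.19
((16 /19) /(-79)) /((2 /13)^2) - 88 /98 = -99168 /73549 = -1.35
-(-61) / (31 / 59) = 3599 / 31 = 116.10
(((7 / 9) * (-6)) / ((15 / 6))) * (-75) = 140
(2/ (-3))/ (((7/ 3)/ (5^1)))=-10/ 7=-1.43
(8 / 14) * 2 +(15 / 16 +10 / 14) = 313 / 112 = 2.79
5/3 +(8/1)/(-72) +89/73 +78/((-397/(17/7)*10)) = 24894994/9129015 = 2.73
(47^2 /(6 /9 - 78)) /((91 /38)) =-125913 /10556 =-11.93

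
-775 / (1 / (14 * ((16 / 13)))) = -13353.85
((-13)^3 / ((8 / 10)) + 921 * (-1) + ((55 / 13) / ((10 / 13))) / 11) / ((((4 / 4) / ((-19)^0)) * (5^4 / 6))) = -44001 / 1250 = -35.20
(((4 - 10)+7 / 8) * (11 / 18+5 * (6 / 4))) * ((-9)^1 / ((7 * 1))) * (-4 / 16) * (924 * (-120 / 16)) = 1481535 / 16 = 92595.94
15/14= 1.07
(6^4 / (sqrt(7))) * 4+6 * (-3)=-18+5184 * sqrt(7) / 7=1941.37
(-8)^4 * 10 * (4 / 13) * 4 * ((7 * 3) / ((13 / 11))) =151388160 / 169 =895787.93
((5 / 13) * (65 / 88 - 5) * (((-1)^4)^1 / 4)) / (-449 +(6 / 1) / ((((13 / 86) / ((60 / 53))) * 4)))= 99375 / 106170592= 0.00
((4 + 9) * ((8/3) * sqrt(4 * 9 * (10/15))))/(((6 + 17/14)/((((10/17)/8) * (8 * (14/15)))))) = 81536 * sqrt(6)/15453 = 12.92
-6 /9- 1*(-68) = 202 /3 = 67.33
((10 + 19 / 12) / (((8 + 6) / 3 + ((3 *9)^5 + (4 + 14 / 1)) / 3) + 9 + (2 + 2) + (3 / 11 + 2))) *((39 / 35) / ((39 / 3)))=4587 / 22097436620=0.00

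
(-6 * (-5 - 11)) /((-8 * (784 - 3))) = -0.02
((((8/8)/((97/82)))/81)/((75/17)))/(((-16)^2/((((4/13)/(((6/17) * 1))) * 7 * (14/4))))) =580601/2941660800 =0.00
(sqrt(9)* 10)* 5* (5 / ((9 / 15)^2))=6250 / 3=2083.33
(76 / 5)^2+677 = 22701 / 25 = 908.04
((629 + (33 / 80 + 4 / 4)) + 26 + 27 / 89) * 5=4675817 / 1424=3283.58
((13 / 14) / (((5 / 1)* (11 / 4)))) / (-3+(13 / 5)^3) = 325 / 70147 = 0.00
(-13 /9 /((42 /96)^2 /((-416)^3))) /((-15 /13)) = -3114631430144 /6615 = -470843753.61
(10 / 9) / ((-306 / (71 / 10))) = -71 / 2754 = -0.03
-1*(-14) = 14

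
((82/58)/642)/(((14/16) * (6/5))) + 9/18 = 196309/390978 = 0.50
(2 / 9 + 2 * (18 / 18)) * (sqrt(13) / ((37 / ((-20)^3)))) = -160000 * sqrt(13) / 333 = -1732.40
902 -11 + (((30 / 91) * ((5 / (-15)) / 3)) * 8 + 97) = 269644 / 273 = 987.71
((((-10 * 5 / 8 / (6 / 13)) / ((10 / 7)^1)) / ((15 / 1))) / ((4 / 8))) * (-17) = 1547 / 72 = 21.49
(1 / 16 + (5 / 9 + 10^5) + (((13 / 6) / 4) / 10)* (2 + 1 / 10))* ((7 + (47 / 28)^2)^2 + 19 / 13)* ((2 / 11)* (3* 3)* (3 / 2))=1688803997631035667 / 70316646400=24017129.43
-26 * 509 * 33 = -436722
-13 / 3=-4.33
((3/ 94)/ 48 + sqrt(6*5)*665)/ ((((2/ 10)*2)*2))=5/ 6016 + 3325*sqrt(30)/ 4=4552.94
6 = 6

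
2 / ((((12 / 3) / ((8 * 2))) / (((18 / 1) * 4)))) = 576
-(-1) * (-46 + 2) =-44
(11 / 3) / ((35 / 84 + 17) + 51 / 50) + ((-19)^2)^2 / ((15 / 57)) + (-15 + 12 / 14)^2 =495420.02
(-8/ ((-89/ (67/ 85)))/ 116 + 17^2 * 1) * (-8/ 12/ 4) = -21134133/ 438770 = -48.17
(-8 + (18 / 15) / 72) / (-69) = 479 / 4140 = 0.12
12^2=144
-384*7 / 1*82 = -220416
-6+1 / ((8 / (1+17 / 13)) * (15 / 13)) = -23 / 4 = -5.75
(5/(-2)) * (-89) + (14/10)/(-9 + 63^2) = 4405507/19800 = 222.50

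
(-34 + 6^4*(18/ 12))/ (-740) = -191/ 74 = -2.58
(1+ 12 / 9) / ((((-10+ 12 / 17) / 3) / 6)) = -357 / 79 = -4.52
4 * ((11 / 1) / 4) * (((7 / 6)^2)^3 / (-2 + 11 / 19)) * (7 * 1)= -172120487 / 1259712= -136.63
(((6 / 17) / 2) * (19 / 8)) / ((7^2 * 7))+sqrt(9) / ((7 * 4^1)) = 5055 / 46648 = 0.11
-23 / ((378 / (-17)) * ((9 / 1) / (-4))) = -782 / 1701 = -0.46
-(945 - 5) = -940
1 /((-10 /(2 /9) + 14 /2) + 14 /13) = -13 /480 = -0.03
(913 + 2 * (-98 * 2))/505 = 521/505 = 1.03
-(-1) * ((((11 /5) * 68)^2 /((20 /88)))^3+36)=1864994818946017681972 /1953125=954877347300361.05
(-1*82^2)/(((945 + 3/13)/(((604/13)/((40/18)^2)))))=-6853437/102400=-66.93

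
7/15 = 0.47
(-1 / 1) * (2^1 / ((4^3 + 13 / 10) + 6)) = -20 / 713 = -0.03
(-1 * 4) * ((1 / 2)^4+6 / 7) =-103 / 28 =-3.68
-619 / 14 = -44.21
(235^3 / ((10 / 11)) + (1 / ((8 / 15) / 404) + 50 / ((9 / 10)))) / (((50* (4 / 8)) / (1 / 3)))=25697656 / 135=190353.01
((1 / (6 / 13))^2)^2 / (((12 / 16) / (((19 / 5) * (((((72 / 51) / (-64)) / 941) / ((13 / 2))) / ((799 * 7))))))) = -41743 / 579773512080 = -0.00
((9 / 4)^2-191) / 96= -2975 / 1536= -1.94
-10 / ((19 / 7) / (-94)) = 6580 / 19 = 346.32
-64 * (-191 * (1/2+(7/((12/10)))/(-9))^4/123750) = 1564672/32882911875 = 0.00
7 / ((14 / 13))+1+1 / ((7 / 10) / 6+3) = 2925 / 374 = 7.82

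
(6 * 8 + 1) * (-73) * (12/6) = -7154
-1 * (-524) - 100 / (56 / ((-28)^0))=7311 / 14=522.21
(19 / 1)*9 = 171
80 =80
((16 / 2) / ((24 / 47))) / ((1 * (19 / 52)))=2444 / 57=42.88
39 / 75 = 13 / 25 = 0.52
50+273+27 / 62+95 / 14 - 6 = 70356 / 217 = 324.22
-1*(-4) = 4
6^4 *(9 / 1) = 11664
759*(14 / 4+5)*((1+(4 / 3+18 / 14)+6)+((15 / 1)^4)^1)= 4573369427 / 14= 326669244.79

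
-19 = -19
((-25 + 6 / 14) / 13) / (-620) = 43 / 14105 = 0.00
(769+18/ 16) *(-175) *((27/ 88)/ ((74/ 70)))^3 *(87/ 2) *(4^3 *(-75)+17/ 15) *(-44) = -30263707046.33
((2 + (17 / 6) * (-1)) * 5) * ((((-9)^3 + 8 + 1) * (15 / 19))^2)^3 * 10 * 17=-1124035978752000000000000000 / 47045881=-23892335627682261917.89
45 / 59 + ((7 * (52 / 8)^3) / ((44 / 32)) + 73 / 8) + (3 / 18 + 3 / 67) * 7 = 1409.46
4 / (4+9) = 4 / 13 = 0.31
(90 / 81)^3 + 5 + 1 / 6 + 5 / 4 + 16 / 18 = 25303 / 2916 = 8.68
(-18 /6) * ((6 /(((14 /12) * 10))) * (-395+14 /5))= 105894 /175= 605.11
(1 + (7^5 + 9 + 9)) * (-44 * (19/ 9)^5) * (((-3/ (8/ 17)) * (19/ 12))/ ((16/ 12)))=74014038411511/ 314928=235018919.92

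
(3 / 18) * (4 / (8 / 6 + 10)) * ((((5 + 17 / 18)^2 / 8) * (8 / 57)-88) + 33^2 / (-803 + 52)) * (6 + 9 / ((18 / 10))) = -13552293007 / 235780956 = -57.48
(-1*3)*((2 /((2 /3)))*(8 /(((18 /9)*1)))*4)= -144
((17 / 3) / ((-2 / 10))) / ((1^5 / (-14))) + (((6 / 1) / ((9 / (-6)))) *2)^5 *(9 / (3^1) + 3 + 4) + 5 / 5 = -981847 / 3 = -327282.33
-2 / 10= -1 / 5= -0.20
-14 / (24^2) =-0.02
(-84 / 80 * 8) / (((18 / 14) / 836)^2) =-479442656 / 135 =-3551427.08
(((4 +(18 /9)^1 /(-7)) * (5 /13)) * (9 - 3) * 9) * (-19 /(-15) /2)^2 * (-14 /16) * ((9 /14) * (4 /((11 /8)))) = -19494 /385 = -50.63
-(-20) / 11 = 20 / 11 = 1.82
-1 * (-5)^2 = -25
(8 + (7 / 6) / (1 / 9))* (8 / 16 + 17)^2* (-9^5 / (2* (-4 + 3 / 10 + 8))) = -13381979625 / 344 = -38901103.56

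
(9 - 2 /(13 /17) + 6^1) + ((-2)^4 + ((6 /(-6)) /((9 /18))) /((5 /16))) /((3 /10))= 577 /13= 44.38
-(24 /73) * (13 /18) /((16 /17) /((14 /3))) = -1547 /1314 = -1.18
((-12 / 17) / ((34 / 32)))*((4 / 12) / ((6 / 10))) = -320 / 867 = -0.37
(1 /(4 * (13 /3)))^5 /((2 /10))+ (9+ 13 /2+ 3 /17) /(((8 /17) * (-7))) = -12665538311 /2661428224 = -4.76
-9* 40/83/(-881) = 360/73123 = 0.00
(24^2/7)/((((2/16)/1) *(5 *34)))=2304/595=3.87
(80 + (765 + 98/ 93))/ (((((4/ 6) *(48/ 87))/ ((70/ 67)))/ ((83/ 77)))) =86086355/ 33232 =2590.47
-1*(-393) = 393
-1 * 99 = -99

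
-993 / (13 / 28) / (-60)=2317 / 65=35.65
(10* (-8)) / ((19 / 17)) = -1360 / 19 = -71.58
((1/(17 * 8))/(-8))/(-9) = 1/9792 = 0.00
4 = 4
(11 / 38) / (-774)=-11 / 29412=-0.00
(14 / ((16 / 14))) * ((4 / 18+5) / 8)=2303 / 288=8.00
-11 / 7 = -1.57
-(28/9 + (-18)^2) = -327.11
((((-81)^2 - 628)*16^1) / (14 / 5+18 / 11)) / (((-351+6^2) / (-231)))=2871572 / 183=15691.65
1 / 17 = 0.06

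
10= 10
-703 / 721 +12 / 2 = 3623 / 721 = 5.02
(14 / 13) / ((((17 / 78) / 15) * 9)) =8.24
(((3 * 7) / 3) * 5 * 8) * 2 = 560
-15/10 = -3/2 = -1.50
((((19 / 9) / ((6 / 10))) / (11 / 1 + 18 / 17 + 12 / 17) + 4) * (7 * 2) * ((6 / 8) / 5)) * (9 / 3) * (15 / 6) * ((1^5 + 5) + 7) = 325663 / 372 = 875.44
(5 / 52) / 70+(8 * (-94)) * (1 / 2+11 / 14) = -100553 / 104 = -966.86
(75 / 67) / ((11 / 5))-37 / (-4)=28769 / 2948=9.76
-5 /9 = -0.56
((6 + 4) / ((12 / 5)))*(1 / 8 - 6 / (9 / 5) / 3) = -1775 / 432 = -4.11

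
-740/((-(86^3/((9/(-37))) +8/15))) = -8325/29417584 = -0.00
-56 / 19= -2.95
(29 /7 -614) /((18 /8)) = -5692 /21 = -271.05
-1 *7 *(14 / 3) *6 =-196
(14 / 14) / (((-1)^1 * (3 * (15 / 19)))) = -19 / 45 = -0.42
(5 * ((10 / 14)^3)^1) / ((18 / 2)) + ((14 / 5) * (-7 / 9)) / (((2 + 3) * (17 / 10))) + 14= 406603 / 29155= 13.95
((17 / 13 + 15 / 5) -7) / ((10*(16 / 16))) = -7 / 26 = -0.27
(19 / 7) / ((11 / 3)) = 57 / 77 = 0.74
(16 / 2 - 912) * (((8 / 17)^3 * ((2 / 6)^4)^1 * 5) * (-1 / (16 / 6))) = 289280 / 132651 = 2.18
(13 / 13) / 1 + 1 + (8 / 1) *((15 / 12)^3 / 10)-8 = -71 / 16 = -4.44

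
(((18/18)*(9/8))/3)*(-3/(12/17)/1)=-51/32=-1.59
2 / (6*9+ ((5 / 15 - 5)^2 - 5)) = 18 / 637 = 0.03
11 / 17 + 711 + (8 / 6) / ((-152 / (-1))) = 1379189 / 1938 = 711.66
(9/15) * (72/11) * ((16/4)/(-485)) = -864/26675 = -0.03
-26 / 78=-1 / 3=-0.33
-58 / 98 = -29 / 49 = -0.59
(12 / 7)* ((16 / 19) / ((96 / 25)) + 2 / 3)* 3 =606 / 133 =4.56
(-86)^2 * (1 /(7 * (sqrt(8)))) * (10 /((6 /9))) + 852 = 852 + 27735 * sqrt(2) /7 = 6455.32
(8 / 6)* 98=392 / 3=130.67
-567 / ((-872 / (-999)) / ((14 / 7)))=-566433 / 436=-1299.16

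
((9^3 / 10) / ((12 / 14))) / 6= 567 / 40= 14.18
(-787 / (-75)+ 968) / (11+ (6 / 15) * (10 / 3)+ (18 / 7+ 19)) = 513709 / 17800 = 28.86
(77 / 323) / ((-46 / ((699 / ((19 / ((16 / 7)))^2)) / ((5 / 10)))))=-1968384 / 18773083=-0.10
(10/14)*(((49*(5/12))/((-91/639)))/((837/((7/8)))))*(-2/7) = 1775/58032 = 0.03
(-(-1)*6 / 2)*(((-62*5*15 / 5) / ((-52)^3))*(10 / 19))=6975 / 667888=0.01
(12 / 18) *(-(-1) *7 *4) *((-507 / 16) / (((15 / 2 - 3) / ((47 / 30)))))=-205.93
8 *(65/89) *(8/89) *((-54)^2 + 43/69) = 837187520/546549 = 1531.77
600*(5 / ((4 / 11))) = 8250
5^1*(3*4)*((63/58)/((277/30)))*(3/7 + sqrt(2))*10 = 243000/8033 + 567000*sqrt(2)/8033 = 130.07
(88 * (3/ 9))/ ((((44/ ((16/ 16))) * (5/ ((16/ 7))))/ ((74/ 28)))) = 592/ 735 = 0.81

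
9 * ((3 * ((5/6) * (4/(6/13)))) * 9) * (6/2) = 5265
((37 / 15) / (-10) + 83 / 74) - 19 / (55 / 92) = -943432 / 30525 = -30.91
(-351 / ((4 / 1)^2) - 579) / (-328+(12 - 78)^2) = -9615 / 64448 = -0.15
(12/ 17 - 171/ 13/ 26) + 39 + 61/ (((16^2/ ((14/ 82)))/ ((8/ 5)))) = 740023811/ 18846880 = 39.27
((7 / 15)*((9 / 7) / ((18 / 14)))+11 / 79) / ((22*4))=0.01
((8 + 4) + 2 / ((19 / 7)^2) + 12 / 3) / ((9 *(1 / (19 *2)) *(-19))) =-3916 / 1083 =-3.62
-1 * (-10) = 10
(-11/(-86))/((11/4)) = 2/43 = 0.05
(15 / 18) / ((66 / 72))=10 / 11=0.91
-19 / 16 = -1.19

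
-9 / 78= -3 / 26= -0.12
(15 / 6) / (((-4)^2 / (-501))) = -2505 / 32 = -78.28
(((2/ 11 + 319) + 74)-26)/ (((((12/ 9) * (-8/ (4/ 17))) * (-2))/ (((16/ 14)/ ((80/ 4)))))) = 0.23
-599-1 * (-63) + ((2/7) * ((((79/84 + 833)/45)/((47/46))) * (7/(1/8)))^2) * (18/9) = 165985168037656/281813175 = 588990.09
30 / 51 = 10 / 17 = 0.59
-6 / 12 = -1 / 2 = -0.50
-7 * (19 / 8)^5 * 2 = -17332693 / 16384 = -1057.90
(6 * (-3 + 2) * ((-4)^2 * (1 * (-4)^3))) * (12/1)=73728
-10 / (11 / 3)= -30 / 11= -2.73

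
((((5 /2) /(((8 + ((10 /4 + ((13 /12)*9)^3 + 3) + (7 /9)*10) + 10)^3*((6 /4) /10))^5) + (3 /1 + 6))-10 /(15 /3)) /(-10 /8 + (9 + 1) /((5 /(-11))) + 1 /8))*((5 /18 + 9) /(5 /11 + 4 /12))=-3451355173196515986849226972741252407295902607607267254455678872407178286739643808374018474 /968252880263351071044294758858703480777654362015074682629799038177621161860886822948035745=-3.56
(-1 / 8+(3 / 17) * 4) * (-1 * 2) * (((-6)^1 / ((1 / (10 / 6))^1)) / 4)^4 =-49375 / 1088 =-45.38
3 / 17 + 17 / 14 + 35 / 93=39113 / 22134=1.77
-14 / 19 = -0.74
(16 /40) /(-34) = -1 /85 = -0.01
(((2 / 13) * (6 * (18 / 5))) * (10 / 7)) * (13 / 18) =3.43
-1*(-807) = 807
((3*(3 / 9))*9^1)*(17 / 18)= 17 / 2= 8.50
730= 730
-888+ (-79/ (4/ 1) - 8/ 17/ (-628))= -9691131/ 10676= -907.75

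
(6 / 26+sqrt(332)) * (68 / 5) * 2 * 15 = 1224 / 13+816 * sqrt(83) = 7528.27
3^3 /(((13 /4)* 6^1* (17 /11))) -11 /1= -2233 /221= -10.10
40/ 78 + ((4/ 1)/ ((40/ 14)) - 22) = -3917/ 195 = -20.09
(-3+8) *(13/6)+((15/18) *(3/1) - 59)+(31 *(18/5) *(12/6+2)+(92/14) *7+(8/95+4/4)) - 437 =3083/285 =10.82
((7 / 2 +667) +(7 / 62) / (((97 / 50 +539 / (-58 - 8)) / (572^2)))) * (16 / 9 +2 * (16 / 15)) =-4469166328 / 217155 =-20580.54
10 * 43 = 430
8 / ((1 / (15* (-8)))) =-960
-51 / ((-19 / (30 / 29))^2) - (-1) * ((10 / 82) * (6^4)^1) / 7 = 22.43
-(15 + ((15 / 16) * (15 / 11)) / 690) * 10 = -607275 / 4048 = -150.02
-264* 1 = -264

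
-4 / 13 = -0.31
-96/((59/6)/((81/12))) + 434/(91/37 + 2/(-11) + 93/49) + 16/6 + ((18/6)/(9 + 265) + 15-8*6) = 5193976577/673103742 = 7.72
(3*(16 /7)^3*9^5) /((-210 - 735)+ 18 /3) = -241864704 /107359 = -2252.86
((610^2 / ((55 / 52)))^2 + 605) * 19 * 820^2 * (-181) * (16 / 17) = -554071592183437145568000 / 2057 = -269359062801865408637.82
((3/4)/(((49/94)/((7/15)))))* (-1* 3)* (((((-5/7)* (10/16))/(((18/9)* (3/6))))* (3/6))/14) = 0.03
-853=-853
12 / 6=2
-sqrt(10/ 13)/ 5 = -sqrt(130)/ 65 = -0.18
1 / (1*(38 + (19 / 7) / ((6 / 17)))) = 42 / 1919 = 0.02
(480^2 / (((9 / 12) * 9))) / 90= 379.26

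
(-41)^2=1681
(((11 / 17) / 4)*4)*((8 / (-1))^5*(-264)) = 95158272 / 17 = 5597545.41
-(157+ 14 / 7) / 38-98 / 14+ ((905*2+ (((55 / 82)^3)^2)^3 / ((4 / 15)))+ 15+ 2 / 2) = 3875218205245370361327978007802864226349 / 2135319839646001557951702232883789824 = 1814.82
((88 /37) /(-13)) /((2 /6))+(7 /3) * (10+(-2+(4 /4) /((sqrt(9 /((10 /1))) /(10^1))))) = 26144 /1443+70 * sqrt(10) /9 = 42.71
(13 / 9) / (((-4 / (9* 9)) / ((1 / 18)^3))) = -13 / 2592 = -0.01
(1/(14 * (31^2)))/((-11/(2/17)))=-1/1257949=-0.00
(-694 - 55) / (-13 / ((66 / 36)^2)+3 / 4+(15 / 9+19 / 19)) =1087548 / 655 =1660.38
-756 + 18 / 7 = -5274 / 7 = -753.43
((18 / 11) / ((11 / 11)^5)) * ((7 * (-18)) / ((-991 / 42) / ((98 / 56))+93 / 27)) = 1000188 / 48697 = 20.54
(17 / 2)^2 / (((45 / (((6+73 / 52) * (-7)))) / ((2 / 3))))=-155771 / 2808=-55.47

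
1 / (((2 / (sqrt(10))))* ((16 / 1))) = sqrt(10) / 32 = 0.10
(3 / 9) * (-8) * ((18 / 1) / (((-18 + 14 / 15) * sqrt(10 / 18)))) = 27 * sqrt(5) / 16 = 3.77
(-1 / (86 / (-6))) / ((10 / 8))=12 / 215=0.06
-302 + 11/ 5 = -299.80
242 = 242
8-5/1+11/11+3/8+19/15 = 677/120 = 5.64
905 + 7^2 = 954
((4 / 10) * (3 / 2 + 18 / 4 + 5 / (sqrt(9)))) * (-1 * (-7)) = 322 / 15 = 21.47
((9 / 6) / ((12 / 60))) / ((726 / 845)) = 4225 / 484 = 8.73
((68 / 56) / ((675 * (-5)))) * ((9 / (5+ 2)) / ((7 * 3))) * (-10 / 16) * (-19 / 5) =-323 / 6174000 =-0.00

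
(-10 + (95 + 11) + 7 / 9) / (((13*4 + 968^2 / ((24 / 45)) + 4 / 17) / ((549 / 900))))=14807 / 440683200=0.00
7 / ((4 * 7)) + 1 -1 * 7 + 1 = -19 / 4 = -4.75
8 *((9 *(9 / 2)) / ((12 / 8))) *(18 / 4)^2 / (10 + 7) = 4374 / 17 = 257.29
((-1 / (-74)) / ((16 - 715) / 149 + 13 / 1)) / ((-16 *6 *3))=-149 / 26384256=-0.00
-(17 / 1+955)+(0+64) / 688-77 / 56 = -334809 / 344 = -973.28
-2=-2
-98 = -98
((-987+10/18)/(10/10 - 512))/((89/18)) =0.39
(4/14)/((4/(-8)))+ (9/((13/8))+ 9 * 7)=6185/91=67.97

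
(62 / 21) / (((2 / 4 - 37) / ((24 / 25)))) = -992 / 12775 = -0.08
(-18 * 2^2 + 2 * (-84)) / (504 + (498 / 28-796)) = 3360 / 3839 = 0.88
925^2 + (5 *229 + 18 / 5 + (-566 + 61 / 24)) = 102745217 / 120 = 856210.14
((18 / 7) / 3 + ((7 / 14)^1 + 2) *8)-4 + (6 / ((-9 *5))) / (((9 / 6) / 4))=16.50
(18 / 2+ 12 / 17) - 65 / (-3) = 1600 / 51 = 31.37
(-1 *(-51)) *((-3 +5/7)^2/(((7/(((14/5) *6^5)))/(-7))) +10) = -203029062/35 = -5800830.34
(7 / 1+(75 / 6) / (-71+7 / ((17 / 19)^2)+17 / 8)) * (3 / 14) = 1.46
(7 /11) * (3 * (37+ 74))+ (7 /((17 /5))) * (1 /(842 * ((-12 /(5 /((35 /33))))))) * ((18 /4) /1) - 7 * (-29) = 522627323 /1259632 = 414.90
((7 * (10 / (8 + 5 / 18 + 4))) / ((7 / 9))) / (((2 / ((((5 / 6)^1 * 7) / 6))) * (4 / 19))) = 29925 / 1768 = 16.93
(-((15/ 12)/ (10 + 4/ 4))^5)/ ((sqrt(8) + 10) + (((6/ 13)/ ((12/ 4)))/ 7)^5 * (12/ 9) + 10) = -5476164162907982507315625/ 5664295358405126941144369682432 + 1095232832207177214403125 * sqrt(2)/ 11328590716810253882288739364864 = -0.00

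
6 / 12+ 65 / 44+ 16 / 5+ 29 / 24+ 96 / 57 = 202391 / 25080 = 8.07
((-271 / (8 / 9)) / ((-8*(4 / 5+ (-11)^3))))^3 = -2487813875 / 105796971790336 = -0.00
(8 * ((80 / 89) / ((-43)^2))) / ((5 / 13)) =1664 / 164561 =0.01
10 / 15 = 2 / 3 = 0.67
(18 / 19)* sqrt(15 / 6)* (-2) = -3.00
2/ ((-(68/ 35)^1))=-35/ 34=-1.03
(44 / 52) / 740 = 11 / 9620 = 0.00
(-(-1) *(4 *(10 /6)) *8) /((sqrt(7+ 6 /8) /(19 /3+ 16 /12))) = 7360 *sqrt(31) /279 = 146.88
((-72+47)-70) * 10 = -950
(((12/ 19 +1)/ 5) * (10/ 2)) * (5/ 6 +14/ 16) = 1271/ 456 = 2.79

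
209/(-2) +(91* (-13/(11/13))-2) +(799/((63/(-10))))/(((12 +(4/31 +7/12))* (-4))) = -3281778029/2184798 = -1502.10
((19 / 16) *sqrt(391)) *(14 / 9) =133 *sqrt(391) / 72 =36.53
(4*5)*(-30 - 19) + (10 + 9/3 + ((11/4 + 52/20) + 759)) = -4053/20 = -202.65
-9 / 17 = -0.53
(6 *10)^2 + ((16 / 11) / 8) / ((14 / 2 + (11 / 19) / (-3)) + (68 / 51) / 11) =2606419 / 724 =3600.03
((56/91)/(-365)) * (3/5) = -24/23725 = -0.00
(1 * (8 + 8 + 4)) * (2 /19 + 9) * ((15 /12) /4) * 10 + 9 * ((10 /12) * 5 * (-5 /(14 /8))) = 122875 /266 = 461.94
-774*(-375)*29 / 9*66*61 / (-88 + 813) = 5193540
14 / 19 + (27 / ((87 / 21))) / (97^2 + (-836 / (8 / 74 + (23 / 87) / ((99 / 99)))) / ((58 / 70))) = 0.74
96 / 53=1.81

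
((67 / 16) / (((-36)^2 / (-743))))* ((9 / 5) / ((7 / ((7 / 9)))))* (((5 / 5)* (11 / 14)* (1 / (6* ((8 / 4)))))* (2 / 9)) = -547591 / 78382080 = -0.01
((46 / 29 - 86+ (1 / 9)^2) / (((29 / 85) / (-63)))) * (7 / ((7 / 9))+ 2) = 1297605155 / 7569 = 171436.80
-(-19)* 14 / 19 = 14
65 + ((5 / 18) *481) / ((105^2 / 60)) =86957 / 1323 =65.73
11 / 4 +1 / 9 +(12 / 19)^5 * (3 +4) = 317743861 / 89139564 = 3.56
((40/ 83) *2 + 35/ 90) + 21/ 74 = 45232/ 27639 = 1.64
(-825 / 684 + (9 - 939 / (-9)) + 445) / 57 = 127025 / 12996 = 9.77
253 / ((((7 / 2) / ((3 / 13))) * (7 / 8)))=19.06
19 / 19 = 1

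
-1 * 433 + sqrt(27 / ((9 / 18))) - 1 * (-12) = -421 + 3 * sqrt(6) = -413.65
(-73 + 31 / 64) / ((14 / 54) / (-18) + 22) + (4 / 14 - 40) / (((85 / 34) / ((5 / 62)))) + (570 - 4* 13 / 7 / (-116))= 1216754681361 / 2151702560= 565.48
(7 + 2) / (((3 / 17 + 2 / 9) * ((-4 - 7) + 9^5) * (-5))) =-1377 / 18006590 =-0.00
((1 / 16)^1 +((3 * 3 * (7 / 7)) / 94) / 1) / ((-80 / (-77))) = 9163 / 60160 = 0.15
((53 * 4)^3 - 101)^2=90783298512729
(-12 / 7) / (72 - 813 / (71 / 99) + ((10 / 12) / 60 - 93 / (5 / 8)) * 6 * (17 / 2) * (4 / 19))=485640 / 753300037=0.00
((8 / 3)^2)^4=16777216 / 6561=2557.11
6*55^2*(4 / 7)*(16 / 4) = 290400 / 7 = 41485.71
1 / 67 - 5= -334 / 67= -4.99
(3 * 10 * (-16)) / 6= -80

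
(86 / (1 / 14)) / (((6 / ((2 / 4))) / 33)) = 3311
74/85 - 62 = -5196/85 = -61.13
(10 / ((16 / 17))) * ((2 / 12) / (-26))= -85 / 1248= -0.07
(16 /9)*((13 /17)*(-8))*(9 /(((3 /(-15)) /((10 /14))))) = 41600 /119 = 349.58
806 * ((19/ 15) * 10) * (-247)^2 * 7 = 13080085564/ 3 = 4360028521.33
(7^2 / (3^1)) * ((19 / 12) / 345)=931 / 12420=0.07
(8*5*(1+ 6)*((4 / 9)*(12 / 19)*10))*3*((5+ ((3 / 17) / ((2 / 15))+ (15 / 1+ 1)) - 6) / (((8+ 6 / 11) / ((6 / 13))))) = 410256000 / 197353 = 2078.79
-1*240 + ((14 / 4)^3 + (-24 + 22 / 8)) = -1747 / 8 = -218.38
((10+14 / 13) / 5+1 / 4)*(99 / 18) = 7051 / 520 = 13.56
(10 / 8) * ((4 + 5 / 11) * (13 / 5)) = 637 / 44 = 14.48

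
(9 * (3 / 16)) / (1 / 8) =27 / 2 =13.50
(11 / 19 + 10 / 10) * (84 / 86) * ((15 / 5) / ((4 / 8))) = 7560 / 817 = 9.25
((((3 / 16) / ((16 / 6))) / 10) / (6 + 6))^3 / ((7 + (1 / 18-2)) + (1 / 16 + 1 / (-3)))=243 / 5779750912000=0.00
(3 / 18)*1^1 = 1 / 6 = 0.17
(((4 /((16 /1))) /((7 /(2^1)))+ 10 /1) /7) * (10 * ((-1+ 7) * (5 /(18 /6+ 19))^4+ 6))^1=496773315 /5739272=86.56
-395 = -395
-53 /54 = -0.98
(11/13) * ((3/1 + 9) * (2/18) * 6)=6.77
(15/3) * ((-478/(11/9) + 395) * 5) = 1075/11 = 97.73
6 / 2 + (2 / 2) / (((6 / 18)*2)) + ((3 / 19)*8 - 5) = 29 / 38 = 0.76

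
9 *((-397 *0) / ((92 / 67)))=0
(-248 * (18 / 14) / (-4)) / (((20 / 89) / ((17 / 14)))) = 422127 / 980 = 430.74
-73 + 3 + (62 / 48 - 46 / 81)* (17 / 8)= -354907 / 5184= -68.46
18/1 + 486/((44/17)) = 4527/22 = 205.77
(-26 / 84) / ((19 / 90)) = -195 / 133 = -1.47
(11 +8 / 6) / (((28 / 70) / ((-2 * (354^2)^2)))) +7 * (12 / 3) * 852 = -968419467264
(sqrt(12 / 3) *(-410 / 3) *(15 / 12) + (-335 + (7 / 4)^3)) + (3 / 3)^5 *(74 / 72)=-386081 / 576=-670.28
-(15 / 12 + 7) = -33 / 4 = -8.25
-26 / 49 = -0.53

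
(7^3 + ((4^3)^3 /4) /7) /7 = 67937 /49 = 1386.47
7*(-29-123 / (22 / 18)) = -9982 / 11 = -907.45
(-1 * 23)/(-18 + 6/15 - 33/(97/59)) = 11155/18271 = 0.61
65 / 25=13 / 5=2.60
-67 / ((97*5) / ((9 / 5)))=-603 / 2425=-0.25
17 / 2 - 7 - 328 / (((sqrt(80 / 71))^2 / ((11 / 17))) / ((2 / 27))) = -57157 / 4590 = -12.45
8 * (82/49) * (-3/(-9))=656/147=4.46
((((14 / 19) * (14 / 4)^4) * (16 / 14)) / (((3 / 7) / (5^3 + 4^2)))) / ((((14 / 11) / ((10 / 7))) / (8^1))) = 373328.42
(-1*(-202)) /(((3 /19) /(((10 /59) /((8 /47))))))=450965 /354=1273.91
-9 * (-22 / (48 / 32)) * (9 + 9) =2376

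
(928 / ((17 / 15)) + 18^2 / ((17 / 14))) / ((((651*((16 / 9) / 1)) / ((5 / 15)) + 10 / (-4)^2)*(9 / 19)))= 935104 / 1416831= 0.66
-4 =-4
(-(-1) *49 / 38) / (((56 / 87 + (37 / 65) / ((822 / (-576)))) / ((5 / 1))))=189810075 / 7206928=26.34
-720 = -720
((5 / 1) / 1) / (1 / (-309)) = -1545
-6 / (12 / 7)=-7 / 2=-3.50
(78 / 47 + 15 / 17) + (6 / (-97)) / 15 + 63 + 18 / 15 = 5172380 / 77503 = 66.74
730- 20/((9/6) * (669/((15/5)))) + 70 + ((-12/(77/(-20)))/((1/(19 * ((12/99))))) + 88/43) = 19715830304/24365649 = 809.16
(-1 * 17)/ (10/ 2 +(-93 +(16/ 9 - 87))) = 153/ 1559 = 0.10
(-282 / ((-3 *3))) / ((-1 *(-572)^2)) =-47 / 490776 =-0.00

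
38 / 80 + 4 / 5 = 51 / 40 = 1.28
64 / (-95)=-64 / 95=-0.67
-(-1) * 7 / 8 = 7 / 8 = 0.88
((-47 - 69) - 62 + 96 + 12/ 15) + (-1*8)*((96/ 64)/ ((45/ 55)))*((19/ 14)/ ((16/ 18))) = -14503/ 140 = -103.59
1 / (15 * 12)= 0.01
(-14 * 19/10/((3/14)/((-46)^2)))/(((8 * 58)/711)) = -116722263/290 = -402490.56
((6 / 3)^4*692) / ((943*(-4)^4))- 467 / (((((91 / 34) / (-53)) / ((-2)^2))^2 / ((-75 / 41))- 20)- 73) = 6926726511599533 / 1366928689934012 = 5.07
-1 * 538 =-538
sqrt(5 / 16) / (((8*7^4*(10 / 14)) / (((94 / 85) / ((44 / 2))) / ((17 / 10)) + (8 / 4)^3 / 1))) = 12763*sqrt(5) / 87231760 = 0.00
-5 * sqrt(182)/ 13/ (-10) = sqrt(182)/ 26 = 0.52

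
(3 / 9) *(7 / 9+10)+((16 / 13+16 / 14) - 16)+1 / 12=-9.95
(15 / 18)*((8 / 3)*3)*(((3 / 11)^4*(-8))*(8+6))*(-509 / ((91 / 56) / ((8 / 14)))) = 140728320 / 190333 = 739.38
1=1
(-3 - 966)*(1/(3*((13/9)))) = -2907/13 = -223.62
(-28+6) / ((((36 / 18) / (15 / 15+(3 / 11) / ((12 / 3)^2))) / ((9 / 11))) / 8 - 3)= 8.15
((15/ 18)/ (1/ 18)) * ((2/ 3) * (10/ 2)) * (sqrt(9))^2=450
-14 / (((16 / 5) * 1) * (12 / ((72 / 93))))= -0.28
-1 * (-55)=55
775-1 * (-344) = 1119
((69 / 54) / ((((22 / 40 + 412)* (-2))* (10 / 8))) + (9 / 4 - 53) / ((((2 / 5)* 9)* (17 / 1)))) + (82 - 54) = 91463665 / 3366408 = 27.17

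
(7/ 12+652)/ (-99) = -7831/ 1188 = -6.59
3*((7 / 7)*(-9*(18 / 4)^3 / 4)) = -19683 / 32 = -615.09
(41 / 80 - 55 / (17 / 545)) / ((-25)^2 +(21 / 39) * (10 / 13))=-405144207 / 143745200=-2.82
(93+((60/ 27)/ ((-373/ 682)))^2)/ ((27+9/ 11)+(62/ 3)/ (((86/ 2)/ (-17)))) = 583733252861/ 104730746040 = 5.57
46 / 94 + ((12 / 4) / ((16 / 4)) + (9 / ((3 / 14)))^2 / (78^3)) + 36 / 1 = 46148197 / 1239108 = 37.24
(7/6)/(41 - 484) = -0.00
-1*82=-82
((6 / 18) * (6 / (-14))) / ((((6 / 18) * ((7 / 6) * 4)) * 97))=-9 / 9506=-0.00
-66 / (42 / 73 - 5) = 4818 / 323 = 14.92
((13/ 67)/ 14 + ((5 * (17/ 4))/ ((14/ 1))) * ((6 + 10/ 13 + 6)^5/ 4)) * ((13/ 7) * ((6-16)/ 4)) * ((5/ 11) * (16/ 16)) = -160234563394925/ 589384796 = -271867.49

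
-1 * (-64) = 64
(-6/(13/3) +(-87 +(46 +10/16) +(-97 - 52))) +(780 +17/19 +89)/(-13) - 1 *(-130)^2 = -33903565/1976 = -17157.67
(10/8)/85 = 1/68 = 0.01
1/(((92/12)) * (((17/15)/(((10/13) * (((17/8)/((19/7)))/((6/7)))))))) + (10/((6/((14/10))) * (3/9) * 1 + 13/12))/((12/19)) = 61221265/9589528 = 6.38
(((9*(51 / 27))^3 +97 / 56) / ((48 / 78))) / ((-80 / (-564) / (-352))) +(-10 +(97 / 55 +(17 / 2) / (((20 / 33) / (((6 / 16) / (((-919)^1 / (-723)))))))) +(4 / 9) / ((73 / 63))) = -32761528489968059 / 1653023680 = -19819152.55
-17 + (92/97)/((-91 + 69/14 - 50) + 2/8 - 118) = -509653/29973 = -17.00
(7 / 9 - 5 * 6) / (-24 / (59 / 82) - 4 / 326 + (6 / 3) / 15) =0.88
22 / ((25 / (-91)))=-2002 / 25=-80.08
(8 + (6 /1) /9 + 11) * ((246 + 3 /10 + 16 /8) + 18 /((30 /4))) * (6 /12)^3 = 147913 /240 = 616.30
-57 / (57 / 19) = -19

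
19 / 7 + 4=6.71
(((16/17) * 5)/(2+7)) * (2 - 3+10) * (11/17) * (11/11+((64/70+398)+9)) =2518912/2023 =1245.14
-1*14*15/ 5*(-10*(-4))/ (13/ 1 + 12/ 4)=-105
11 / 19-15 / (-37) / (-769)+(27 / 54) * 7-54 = -53975911 / 1081214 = -49.92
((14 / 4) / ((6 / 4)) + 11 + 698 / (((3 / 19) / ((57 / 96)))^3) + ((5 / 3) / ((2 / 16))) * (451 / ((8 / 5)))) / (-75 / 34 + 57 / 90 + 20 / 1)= 1537435554265 / 692895744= 2218.86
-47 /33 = -1.42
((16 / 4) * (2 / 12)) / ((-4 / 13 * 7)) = -13 / 42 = -0.31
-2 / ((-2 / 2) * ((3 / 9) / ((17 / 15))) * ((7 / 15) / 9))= 918 / 7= 131.14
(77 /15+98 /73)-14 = -8239 /1095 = -7.52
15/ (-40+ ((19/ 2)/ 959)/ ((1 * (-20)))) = -191800/ 511473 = -0.37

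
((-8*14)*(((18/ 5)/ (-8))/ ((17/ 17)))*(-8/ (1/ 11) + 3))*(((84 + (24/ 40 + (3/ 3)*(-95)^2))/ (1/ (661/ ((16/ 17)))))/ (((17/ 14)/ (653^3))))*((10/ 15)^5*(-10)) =223462830265308516736/ 27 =8276401120937352471.70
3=3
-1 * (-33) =33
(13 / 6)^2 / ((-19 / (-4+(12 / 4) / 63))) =14027 / 14364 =0.98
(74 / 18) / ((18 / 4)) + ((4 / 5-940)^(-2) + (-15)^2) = 403537162409 / 1786245696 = 225.91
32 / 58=16 / 29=0.55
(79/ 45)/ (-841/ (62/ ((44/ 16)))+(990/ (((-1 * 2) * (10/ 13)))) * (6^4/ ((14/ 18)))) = -137144/ 83767463505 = -0.00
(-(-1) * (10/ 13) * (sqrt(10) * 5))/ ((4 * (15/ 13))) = 5 * sqrt(10)/ 6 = 2.64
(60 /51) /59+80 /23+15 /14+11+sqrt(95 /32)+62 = sqrt(190) /8+25052353 /322966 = 79.29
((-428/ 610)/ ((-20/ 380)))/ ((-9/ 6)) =-8132/ 915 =-8.89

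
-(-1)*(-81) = -81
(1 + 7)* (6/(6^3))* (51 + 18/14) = 244/21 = 11.62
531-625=-94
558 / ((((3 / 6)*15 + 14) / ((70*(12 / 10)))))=93744 / 43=2180.09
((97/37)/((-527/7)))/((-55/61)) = 41419/1072445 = 0.04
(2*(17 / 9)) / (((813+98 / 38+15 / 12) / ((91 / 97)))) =235144 / 54194967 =0.00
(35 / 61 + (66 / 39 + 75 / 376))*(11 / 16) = 8086617 / 4770688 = 1.70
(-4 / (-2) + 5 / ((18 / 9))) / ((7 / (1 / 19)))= 9 / 266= 0.03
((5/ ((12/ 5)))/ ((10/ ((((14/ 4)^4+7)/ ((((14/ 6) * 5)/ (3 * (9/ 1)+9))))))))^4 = 108980258088321/ 1048576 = 103931673.13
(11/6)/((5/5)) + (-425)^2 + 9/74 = 20049592/111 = 180626.95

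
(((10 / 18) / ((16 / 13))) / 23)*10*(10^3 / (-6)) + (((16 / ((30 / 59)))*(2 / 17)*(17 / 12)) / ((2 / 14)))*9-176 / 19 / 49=1720008569 / 5781510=297.50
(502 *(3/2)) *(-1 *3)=-2259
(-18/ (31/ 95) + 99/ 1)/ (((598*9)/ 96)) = 7248/ 9269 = 0.78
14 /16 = 0.88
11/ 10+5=61/ 10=6.10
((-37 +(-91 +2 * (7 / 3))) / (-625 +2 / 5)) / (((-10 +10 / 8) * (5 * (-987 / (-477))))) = -0.00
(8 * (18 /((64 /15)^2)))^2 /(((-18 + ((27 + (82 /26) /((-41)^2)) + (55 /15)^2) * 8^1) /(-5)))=-98353490625 /96064110592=-1.02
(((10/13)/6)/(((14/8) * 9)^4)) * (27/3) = 1280/68262831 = 0.00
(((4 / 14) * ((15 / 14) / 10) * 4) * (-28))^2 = 576 / 49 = 11.76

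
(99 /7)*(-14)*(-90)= 17820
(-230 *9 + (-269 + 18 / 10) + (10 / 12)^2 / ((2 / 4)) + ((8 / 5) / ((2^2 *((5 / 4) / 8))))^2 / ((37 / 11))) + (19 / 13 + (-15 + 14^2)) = -11641769771 / 5411250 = -2151.40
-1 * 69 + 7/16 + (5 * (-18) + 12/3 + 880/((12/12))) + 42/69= 267185/368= 726.05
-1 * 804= -804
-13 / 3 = -4.33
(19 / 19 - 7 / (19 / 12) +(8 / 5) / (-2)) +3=-116 / 95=-1.22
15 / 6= 5 / 2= 2.50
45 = 45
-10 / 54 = -5 / 27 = -0.19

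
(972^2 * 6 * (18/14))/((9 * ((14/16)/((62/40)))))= 351459648/245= 1434529.18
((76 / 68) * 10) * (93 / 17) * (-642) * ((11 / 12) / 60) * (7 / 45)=-4852771 / 52020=-93.29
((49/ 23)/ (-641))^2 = 2401/ 217356049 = 0.00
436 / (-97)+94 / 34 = -2853 / 1649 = -1.73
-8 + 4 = -4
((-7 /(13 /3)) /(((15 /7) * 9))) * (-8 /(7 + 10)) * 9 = 0.35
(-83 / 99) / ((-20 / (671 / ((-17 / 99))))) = -55693 / 340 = -163.80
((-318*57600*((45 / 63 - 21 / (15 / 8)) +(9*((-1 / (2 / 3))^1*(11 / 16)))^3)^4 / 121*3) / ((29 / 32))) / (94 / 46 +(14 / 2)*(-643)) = 24510521684092000958006771582207648580033 / 511226920287090575723724800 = 47944505094386.63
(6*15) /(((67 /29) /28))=1090.75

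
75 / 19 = 3.95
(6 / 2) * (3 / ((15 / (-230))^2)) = 2116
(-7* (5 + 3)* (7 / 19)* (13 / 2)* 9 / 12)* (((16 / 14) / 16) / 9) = -0.80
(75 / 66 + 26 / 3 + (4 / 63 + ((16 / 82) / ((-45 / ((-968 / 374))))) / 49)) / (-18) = -111203123 / 202868820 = -0.55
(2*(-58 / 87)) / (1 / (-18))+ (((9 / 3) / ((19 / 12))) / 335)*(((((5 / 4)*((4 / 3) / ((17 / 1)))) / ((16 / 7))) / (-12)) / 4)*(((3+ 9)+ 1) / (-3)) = 99721819 / 4155072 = 24.00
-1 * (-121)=121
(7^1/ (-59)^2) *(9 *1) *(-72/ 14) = -0.09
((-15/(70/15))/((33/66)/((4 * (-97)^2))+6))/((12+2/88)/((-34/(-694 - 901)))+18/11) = -2533655520/2675212396493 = -0.00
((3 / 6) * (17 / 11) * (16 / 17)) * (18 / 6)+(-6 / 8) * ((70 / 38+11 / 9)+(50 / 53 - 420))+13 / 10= 52417919 / 166155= 315.48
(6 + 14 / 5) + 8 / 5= 52 / 5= 10.40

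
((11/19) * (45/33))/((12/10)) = 25/38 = 0.66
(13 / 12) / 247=1 / 228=0.00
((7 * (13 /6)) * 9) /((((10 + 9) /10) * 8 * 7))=195 /152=1.28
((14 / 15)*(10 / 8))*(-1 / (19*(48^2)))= -7 / 262656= -0.00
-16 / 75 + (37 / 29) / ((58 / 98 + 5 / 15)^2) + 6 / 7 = 601052617 / 281601600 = 2.13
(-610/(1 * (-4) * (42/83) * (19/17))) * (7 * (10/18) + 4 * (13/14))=206140045/100548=2050.17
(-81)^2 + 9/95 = 623304/95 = 6561.09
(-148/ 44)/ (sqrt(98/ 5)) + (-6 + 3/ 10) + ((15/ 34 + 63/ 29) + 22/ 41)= -257698/ 101065 - 37* sqrt(10)/ 154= -3.31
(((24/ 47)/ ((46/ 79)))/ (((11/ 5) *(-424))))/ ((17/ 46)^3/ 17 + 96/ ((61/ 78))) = -152955060/ 19971755827397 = -0.00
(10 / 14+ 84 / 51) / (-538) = -281 / 64022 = -0.00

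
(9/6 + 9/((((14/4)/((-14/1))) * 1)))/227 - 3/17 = -2535/7718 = -0.33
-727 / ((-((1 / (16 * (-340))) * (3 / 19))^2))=7766751539200 / 9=862972393244.44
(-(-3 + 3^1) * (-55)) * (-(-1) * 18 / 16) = 0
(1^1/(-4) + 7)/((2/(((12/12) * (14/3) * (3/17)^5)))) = 15309/5679428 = 0.00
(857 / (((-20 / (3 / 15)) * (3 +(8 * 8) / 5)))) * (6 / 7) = -2571 / 5530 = -0.46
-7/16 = -0.44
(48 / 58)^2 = 576 / 841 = 0.68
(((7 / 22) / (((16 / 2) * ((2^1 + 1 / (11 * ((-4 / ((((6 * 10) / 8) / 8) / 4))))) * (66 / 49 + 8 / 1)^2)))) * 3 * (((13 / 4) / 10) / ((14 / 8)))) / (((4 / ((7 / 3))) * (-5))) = -218491 / 14728054850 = -0.00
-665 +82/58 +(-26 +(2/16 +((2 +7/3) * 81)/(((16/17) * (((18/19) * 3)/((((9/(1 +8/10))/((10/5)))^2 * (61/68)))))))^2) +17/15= 61662033143947/114032640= 540740.21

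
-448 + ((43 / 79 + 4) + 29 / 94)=-443.15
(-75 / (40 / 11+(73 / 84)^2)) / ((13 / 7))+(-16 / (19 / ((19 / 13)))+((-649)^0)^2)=-41770977 / 4431167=-9.43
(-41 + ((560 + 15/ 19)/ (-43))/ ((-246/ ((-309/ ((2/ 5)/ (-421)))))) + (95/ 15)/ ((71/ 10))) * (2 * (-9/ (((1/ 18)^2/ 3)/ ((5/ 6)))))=-596468085817815/ 2378287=-250797353.65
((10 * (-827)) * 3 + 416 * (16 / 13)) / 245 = -24298 / 245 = -99.18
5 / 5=1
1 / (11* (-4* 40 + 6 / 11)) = -1 / 1754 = -0.00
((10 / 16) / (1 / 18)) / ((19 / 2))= 45 / 38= 1.18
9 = 9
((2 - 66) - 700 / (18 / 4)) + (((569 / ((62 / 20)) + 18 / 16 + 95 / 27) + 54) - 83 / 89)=12934229 / 595944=21.70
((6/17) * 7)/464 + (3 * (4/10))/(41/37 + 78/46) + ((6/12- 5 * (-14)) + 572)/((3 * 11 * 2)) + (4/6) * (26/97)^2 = 74625713854579/7304740002120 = 10.22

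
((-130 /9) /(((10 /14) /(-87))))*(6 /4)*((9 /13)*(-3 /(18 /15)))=-9135 /2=-4567.50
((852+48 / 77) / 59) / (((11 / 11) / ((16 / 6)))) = 175072 / 4543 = 38.54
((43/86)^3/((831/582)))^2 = 9409/1227664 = 0.01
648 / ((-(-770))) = 324 / 385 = 0.84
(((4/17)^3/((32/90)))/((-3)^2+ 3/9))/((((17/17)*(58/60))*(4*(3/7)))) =675/284954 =0.00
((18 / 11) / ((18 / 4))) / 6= 2 / 33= 0.06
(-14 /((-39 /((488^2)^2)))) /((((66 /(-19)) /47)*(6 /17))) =-3013337058400256 /3861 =-780455078580.74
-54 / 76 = -27 / 38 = -0.71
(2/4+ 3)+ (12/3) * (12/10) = 8.30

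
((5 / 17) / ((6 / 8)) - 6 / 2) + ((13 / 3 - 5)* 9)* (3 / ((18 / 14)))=-16.61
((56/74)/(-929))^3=-21952/40611807053117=-0.00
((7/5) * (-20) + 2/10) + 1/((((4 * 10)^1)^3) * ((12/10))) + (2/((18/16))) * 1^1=-26.02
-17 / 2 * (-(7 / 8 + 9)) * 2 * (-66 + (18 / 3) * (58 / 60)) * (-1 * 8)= 404243 / 5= 80848.60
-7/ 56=-1/ 8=-0.12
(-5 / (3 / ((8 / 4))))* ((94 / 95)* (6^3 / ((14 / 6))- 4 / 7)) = -17296 / 57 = -303.44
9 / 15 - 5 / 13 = 14 / 65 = 0.22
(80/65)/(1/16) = 256/13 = 19.69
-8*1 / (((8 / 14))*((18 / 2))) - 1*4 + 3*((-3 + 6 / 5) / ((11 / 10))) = -1036 / 99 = -10.46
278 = 278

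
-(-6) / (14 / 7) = 3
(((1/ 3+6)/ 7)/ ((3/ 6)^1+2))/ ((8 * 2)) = 19/ 840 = 0.02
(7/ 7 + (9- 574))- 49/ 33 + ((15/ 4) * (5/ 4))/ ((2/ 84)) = -97313/ 264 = -368.61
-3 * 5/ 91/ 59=-15/ 5369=-0.00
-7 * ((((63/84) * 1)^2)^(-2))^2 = -458752/6561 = -69.92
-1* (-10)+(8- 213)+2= -193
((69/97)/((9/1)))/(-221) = -23/64311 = -0.00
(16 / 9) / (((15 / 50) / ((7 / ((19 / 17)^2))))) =323680 / 9747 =33.21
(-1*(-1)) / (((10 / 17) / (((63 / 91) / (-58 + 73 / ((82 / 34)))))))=-2091 / 49270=-0.04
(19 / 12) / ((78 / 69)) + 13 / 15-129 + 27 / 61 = -4005921 / 31720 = -126.29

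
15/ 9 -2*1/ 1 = -1/ 3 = -0.33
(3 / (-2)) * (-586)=879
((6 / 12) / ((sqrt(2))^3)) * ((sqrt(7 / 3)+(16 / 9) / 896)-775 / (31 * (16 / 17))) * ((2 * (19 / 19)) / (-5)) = sqrt(2) * (26773-336 * sqrt(21)) / 20160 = 1.77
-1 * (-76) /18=38 /9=4.22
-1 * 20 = -20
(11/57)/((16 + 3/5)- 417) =-5/10374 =-0.00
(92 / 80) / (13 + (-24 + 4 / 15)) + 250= 6997 / 28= 249.89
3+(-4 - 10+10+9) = 8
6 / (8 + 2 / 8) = 8 / 11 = 0.73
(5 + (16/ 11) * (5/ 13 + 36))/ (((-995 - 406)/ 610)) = -25.22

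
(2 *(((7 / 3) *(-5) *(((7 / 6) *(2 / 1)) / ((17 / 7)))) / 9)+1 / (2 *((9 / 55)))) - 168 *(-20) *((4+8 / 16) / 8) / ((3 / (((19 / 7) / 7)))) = 4720225 / 19278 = 244.85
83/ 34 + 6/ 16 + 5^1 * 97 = 66343/ 136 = 487.82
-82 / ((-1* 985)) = 82 / 985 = 0.08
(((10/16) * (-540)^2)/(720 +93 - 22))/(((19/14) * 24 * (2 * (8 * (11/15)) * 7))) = 455625/5290208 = 0.09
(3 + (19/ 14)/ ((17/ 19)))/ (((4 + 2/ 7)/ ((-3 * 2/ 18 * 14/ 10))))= -301/ 612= -0.49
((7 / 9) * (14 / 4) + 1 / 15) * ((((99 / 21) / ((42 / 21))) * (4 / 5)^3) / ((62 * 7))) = 22088 / 2848125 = 0.01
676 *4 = 2704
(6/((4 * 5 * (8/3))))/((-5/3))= -27/400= -0.07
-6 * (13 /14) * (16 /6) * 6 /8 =-78 /7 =-11.14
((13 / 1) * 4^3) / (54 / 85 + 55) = 70720 / 4729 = 14.95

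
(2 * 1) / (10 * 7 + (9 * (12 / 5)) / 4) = 10 / 377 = 0.03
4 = 4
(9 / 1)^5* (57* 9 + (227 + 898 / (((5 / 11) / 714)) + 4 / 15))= 83336955948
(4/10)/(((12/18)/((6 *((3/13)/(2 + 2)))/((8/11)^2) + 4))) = 4647/1664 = 2.79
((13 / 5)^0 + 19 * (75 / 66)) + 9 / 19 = 9641 / 418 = 23.06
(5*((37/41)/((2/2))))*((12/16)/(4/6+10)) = 0.32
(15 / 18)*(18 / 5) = 3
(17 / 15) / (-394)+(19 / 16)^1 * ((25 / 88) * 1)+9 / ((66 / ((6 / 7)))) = 1195069 / 2647680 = 0.45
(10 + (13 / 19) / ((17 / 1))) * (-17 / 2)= -3243 / 38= -85.34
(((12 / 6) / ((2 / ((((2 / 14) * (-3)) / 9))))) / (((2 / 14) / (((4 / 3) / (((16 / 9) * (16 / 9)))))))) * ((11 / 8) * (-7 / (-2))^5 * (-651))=1083194343 / 16384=66112.94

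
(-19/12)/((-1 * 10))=0.16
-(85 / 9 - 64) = 54.56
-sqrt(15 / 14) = -sqrt(210) / 14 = -1.04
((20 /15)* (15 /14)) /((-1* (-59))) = 0.02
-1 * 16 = -16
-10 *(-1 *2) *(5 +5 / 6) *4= 1400 / 3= 466.67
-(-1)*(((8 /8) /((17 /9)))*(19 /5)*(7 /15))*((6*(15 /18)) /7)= 0.67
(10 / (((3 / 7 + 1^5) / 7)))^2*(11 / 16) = 26411 / 16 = 1650.69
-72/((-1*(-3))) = -24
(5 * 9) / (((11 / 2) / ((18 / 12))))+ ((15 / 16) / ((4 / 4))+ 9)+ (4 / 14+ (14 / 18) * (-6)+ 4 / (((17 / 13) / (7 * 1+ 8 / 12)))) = 2593721 / 62832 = 41.28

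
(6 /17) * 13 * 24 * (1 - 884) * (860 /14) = -5972938.49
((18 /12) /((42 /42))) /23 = 3 /46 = 0.07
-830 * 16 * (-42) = 557760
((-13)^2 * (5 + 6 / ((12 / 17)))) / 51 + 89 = 4547 / 34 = 133.74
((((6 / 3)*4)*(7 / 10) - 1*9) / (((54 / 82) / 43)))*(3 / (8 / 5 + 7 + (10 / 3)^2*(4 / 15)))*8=-719304 / 1561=-460.80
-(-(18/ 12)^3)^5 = 14348907/ 32768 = 437.89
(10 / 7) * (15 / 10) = 15 / 7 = 2.14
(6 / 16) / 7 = 3 / 56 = 0.05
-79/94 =-0.84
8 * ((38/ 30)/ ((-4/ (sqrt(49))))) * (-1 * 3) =266/ 5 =53.20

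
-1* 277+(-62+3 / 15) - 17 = -355.80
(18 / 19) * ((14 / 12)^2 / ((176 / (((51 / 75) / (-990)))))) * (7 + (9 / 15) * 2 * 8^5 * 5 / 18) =-27313237 / 496584000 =-0.06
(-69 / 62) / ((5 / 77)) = -5313 / 310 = -17.14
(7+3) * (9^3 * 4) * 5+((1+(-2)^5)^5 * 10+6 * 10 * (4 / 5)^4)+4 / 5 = -35768210578 / 125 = -286145684.62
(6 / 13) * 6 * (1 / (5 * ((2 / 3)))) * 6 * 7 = 2268 / 65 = 34.89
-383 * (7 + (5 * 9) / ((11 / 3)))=-7381.45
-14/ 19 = -0.74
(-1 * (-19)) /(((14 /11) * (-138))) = -209 /1932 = -0.11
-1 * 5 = -5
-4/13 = -0.31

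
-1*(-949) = 949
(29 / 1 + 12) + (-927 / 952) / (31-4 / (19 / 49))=5107321 / 124712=40.95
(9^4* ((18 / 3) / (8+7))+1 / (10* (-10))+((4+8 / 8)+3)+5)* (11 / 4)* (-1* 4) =-2901129 / 100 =-29011.29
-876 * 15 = -13140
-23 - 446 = -469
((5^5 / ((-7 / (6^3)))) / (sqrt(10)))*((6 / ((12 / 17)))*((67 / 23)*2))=-76882500*sqrt(10) / 161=-1510085.79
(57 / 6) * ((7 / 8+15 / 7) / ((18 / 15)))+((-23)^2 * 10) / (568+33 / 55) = 63418765 / 1910496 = 33.19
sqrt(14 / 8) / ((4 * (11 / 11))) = sqrt(7) / 8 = 0.33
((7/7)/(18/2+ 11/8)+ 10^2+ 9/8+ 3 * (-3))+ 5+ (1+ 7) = 69867/664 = 105.22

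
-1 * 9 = -9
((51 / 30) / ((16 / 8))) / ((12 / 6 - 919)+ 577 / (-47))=-799 / 873520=-0.00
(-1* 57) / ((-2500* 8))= 57 / 20000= 0.00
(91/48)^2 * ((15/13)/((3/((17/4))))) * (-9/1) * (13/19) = -703885/19456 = -36.18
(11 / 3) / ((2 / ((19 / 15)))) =209 / 90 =2.32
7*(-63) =-441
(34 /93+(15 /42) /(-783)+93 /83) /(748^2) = 41902169 /15780936767904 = 0.00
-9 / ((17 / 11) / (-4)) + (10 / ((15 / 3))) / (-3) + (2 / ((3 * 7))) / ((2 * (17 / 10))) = 2696 / 119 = 22.66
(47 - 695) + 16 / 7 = -4520 / 7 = -645.71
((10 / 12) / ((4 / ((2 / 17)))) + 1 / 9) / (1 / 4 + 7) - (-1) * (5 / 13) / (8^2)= 91241 / 3691584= 0.02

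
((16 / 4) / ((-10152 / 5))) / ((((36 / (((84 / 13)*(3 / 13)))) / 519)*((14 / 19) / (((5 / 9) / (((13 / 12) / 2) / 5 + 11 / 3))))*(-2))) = 410875 / 97150833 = 0.00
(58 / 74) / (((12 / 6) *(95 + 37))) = 29 / 9768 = 0.00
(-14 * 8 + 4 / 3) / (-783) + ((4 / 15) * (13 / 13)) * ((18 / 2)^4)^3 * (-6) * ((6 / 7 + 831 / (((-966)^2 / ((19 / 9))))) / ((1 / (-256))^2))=-25439861723426541.44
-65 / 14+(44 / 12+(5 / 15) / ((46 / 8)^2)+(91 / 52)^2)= 124207 / 59248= 2.10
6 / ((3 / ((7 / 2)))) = 7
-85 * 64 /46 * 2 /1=-5440 /23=-236.52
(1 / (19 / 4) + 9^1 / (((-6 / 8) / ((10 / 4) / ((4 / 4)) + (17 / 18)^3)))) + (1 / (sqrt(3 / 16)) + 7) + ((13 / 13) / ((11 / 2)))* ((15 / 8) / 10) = -13352689 / 406296 + 4* sqrt(3) / 3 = -30.56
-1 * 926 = -926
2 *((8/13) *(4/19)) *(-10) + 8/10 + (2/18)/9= -177937/100035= -1.78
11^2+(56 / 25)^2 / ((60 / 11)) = 1142999 / 9375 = 121.92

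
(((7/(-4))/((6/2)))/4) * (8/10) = -7/60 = -0.12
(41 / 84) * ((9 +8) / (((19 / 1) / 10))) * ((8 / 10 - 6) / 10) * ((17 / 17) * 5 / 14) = -9061 / 11172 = -0.81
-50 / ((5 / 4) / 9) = -360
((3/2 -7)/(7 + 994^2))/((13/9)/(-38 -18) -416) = 396/29595698873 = 0.00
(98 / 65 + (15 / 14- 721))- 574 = -1176103 / 910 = -1292.42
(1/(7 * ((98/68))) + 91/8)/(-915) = -2099/167384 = -0.01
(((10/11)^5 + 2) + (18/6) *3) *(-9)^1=-16844049/161051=-104.59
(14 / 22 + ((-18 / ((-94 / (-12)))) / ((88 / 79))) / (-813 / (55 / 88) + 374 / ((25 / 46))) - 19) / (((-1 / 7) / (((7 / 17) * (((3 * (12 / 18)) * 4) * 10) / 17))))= 1850334710 / 7429901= 249.04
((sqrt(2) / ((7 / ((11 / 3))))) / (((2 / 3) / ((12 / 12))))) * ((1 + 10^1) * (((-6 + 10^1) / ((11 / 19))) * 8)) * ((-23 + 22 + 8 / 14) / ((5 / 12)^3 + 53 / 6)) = -1575936 * sqrt(2) / 68551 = -32.51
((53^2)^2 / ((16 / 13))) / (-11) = -102576253 / 176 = -582819.62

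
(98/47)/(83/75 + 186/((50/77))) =3675/506801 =0.01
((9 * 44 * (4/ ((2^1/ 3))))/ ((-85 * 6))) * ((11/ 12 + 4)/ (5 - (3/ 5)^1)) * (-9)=1593/ 34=46.85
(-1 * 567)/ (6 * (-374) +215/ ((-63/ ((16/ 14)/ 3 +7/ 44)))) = 33006204/ 130735013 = 0.25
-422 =-422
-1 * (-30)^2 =-900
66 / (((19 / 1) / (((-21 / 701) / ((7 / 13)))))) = -2574 / 13319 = -0.19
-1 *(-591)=591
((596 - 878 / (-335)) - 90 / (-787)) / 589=157853556 / 155286905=1.02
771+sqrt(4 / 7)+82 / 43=773.66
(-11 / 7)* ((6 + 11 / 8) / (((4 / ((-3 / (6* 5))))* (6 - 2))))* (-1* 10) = -649 / 896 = -0.72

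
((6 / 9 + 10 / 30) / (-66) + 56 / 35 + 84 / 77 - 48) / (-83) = 14957 / 27390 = 0.55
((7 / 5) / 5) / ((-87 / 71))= -497 / 2175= -0.23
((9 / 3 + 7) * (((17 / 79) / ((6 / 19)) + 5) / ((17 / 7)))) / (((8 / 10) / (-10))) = -2356375 / 8058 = -292.43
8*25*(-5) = -1000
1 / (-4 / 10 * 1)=-5 / 2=-2.50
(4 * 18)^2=5184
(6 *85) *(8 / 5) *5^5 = 2550000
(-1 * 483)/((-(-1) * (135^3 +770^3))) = -483/458993375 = -0.00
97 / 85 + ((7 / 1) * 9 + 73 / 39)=218833 / 3315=66.01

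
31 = 31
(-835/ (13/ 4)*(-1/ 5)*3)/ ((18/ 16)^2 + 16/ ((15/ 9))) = 213760/ 15067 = 14.19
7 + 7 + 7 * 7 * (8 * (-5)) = -1946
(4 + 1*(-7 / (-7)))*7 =35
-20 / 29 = -0.69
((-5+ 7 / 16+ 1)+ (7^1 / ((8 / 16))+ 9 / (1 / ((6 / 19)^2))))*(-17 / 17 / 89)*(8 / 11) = -65471 / 706838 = -0.09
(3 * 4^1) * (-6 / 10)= -36 / 5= -7.20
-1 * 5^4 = -625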